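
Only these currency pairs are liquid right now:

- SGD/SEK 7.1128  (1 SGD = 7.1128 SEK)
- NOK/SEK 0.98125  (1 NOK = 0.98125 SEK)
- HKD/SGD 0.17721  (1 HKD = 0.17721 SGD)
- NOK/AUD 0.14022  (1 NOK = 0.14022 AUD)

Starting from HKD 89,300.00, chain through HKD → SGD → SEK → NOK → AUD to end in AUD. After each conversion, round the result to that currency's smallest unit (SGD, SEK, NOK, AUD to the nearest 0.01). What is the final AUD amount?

HKD 89,300.00 × 0.17721 = SGD 15,824.85
SGD 15,824.85 × 7.1128 = SEK 112,558.99
SEK 112,558.99 ÷ 0.98125 = NOK 114,709.80
NOK 114,709.80 × 0.14022 = AUD 16,084.61

AUD 16,084.61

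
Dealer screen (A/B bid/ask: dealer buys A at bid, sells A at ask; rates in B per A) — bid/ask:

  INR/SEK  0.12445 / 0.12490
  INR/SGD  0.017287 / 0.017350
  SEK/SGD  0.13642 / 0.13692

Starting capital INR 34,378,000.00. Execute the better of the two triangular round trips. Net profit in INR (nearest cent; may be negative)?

Net profit: INR 373,288.38

Best loop INR → SGD → SEK → INR:
INR 34,378,000.00 × 0.017287 (sell INR at bid) = SGD 594,292.49
SGD 594,292.49 ÷ 0.13692 (buy SEK at ask) = SEK 4,340,435.92
SEK 4,340,435.92 ÷ 0.12490 (buy INR at ask) = INR 34,751,288.38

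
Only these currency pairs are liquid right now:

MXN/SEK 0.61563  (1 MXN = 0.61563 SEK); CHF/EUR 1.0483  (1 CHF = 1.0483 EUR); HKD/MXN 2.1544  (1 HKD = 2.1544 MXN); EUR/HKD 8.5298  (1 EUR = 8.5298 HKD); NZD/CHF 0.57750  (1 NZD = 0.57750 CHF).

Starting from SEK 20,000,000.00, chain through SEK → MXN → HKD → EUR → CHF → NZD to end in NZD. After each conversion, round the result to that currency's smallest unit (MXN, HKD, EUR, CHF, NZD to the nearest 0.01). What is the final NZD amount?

SEK 20,000,000.00 ÷ 0.61563 = MXN 32,487,045.79
MXN 32,487,045.79 ÷ 2.1544 = HKD 15,079,393.70
HKD 15,079,393.70 ÷ 8.5298 = EUR 1,767,848.45
EUR 1,767,848.45 ÷ 1.0483 = CHF 1,686,395.55
CHF 1,686,395.55 ÷ 0.57750 = NZD 2,920,165.45

NZD 2,920,165.45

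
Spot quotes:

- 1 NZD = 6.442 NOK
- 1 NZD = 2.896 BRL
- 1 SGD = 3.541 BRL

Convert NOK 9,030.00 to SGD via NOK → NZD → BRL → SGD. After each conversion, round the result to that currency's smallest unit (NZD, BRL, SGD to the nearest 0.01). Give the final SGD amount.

SGD 1,146.41

NOK 9,030.00 ÷ 6.442 = NZD 1,401.74
NZD 1,401.74 × 2.896 = BRL 4,059.44
BRL 4,059.44 ÷ 3.541 = SGD 1,146.41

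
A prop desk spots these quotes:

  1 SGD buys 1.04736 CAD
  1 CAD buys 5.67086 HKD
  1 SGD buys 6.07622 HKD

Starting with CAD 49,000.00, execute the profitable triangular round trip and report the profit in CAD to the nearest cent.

Profitable loop is CAD → SGD → HKD → CAD:
CAD 49,000.00 ÷ 1.04736 = SGD 46,784.30
SGD 46,784.30 × 6.07622 = HKD 284,271.67
HKD 284,271.67 ÷ 5.67086 = CAD 50,128.49
Profit = CAD 50,128.49 − CAD 49,000.00

Profit: CAD 1,128.49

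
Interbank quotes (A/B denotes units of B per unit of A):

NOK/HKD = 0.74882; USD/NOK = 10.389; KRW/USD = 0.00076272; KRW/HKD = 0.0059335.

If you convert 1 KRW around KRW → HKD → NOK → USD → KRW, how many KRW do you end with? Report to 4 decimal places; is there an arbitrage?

1.0000 (no arbitrage)

Around KRW → HKD → NOK → USD → KRW: 1 × 0.0059335 ÷ 0.74882 ÷ 10.389 ÷ 0.00076272 = 0.999988
Product ≈ 1 (deviation 0.001%, within rounding noise).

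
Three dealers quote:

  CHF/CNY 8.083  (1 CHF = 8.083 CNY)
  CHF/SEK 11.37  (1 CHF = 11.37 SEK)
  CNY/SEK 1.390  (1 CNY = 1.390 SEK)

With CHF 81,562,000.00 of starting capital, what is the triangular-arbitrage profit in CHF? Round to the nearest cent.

Profit: CHF 977,332.48

Profitable loop is CHF → SEK → CNY → CHF:
CHF 81,562,000.00 × 11.37 = SEK 927,359,940.00
SEK 927,359,940.00 ÷ 1.390 = CNY 667,165,424.46
CNY 667,165,424.46 ÷ 8.083 = CHF 82,539,332.48
Profit = CHF 82,539,332.48 − CHF 81,562,000.00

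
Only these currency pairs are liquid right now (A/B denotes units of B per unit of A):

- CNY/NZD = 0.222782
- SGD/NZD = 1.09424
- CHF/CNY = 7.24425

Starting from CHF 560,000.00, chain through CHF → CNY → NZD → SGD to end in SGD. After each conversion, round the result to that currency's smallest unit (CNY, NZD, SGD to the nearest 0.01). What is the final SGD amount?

CHF 560,000.00 × 7.24425 = CNY 4,056,780.00
CNY 4,056,780.00 × 0.222782 = NZD 903,777.56
NZD 903,777.56 ÷ 1.09424 = SGD 825,940.89

SGD 825,940.89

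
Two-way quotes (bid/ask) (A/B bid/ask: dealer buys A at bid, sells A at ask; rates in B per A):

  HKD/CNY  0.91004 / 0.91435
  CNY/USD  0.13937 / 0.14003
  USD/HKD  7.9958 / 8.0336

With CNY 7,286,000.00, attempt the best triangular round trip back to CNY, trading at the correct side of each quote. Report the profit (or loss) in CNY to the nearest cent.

Net profit: CNY 102,918.41

Best loop CNY → USD → HKD → CNY:
CNY 7,286,000.00 × 0.13937 (sell CNY at bid) = USD 1,015,449.82
USD 1,015,449.82 × 7.9958 (sell USD at bid) = HKD 8,119,333.67
HKD 8,119,333.67 × 0.91004 (sell HKD at bid) = CNY 7,388,918.41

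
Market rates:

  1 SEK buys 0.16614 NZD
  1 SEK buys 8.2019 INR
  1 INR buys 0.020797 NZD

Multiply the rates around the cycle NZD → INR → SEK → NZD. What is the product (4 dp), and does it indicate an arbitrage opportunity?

0.9740 (arbitrage exists)

Around NZD → INR → SEK → NZD: 1 ÷ 0.020797 ÷ 8.2019 × 0.16614 = 0.974000
Product < 1; profitable direction is NZD → SEK → INR → NZD.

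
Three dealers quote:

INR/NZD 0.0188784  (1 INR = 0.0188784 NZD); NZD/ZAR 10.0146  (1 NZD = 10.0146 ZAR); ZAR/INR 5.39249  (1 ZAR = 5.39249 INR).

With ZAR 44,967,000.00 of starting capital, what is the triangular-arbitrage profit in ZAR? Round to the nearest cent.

Profit: ZAR 876,952.52

Profitable loop is ZAR → INR → NZD → ZAR:
ZAR 44,967,000.00 × 5.39249 = INR 242,484,097.83
INR 242,484,097.83 × 0.0188784 = NZD 4,577,711.79
NZD 4,577,711.79 × 10.0146 = ZAR 45,843,952.52
Profit = ZAR 45,843,952.52 − ZAR 44,967,000.00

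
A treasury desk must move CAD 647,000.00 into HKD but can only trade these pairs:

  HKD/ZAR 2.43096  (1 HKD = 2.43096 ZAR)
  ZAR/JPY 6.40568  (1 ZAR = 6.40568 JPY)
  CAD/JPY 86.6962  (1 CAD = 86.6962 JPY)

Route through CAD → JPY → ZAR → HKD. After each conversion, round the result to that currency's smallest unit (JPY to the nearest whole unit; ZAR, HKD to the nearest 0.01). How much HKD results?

HKD 3,602,145.80

CAD 647,000.00 × 86.6962 = JPY 56,092,441
JPY 56,092,441 ÷ 6.40568 = ZAR 8,756,672.36
ZAR 8,756,672.36 ÷ 2.43096 = HKD 3,602,145.80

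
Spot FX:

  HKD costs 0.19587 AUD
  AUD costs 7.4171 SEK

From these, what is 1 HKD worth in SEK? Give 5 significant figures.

HKD/SEK = 1.4528

1 HKD × 0.19587 = 0.19587 AUD
0.19587 AUD × 7.4171 = 1.45279 SEK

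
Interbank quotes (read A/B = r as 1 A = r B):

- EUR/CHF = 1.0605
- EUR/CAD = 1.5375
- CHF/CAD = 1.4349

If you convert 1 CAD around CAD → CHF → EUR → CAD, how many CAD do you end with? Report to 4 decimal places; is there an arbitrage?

Around CAD → CHF → EUR → CAD: 1 ÷ 1.4349 ÷ 1.0605 × 1.5375 = 1.010376
Product > 1; profitable direction is CAD → CHF → EUR → CAD.

1.0104 (arbitrage exists)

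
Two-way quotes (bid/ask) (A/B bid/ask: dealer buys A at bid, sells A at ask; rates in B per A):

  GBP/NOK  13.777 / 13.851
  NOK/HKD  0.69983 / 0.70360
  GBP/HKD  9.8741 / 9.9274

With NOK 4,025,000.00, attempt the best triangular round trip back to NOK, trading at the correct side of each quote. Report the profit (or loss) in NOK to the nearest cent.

Net profit: NOK 53,086.62

Best loop NOK → GBP → HKD → NOK:
NOK 4,025,000.00 ÷ 13.851 (buy GBP at ask) = GBP 290,592.74
GBP 290,592.74 × 9.8741 (sell GBP at bid) = HKD 2,869,341.74
HKD 2,869,341.74 ÷ 0.70360 (buy NOK at ask) = NOK 4,078,086.62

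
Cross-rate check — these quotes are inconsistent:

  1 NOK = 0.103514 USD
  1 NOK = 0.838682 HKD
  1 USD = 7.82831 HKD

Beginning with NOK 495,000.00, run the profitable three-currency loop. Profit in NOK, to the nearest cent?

Profitable loop is NOK → HKD → USD → NOK:
NOK 495,000.00 × 0.838682 = HKD 415,147.59
HKD 415,147.59 ÷ 7.82831 = USD 53,031.57
USD 53,031.57 ÷ 0.103514 = NOK 512,313.05
Profit = NOK 512,313.05 − NOK 495,000.00

Profit: NOK 17,313.05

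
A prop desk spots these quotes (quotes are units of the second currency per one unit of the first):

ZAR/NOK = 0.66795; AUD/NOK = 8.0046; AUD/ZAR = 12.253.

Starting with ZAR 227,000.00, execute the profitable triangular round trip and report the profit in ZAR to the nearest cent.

Profitable loop is ZAR → NOK → AUD → ZAR:
ZAR 227,000.00 × 0.66795 = NOK 151,624.65
NOK 151,624.65 ÷ 8.0046 = AUD 18,942.19
AUD 18,942.19 × 12.253 = ZAR 232,098.65
Profit = ZAR 232,098.65 − ZAR 227,000.00

Profit: ZAR 5,098.65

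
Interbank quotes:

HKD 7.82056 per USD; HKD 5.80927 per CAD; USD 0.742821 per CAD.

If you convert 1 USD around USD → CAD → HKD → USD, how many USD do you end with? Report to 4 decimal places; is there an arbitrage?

1.0000 (no arbitrage)

Around USD → CAD → HKD → USD: 1 ÷ 0.742821 × 5.80927 ÷ 7.82056 = 0.999999
Product ≈ 1 (deviation 0.000%, within rounding noise).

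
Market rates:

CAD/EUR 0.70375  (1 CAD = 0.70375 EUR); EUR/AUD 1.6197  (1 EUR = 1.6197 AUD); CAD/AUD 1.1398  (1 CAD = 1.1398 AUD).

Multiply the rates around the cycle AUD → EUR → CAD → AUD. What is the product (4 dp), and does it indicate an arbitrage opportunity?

Around AUD → EUR → CAD → AUD: 1 ÷ 1.6197 ÷ 0.70375 × 1.1398 = 0.999944
Product ≈ 1 (deviation 0.006%, within rounding noise).

0.9999 (no arbitrage)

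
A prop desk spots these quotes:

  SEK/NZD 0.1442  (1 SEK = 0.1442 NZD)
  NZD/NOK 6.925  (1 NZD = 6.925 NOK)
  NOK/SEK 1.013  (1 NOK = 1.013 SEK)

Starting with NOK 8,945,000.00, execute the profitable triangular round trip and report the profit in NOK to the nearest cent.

Profit: NOK 103,463.28

Profitable loop is NOK → SEK → NZD → NOK:
NOK 8,945,000.00 × 1.013 = SEK 9,061,285.00
SEK 9,061,285.00 × 0.1442 = NZD 1,306,637.30
NZD 1,306,637.30 × 6.925 = NOK 9,048,463.28
Profit = NOK 9,048,463.28 − NOK 8,945,000.00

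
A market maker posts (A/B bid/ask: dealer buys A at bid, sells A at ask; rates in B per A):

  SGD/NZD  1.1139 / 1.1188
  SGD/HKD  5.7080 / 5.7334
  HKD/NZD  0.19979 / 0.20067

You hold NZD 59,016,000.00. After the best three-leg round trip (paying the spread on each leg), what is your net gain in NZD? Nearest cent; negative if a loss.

Net profit: NZD 1,139,456.11

Best loop NZD → SGD → HKD → NZD:
NZD 59,016,000.00 ÷ 1.1188 (buy SGD at ask) = SGD 52,749,374.33
SGD 52,749,374.33 × 5.7080 (sell SGD at bid) = HKD 301,093,428.67
HKD 301,093,428.67 × 0.19979 (sell HKD at bid) = NZD 60,155,456.11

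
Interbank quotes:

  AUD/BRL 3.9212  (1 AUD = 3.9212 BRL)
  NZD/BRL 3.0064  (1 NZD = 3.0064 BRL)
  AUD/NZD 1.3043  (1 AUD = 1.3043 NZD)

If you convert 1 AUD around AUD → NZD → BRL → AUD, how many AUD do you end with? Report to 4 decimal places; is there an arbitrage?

Around AUD → NZD → BRL → AUD: 1 × 1.3043 × 3.0064 ÷ 3.9212 = 1.000012
Product ≈ 1 (deviation 0.001%, within rounding noise).

1.0000 (no arbitrage)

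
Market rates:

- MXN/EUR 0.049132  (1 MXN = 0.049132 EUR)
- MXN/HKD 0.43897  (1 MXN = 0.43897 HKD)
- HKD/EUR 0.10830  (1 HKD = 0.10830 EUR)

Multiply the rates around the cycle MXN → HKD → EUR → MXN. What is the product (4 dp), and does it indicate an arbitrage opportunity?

0.9676 (arbitrage exists)

Around MXN → HKD → EUR → MXN: 1 × 0.43897 × 0.10830 ÷ 0.049132 = 0.967607
Product < 1; profitable direction is MXN → EUR → HKD → MXN.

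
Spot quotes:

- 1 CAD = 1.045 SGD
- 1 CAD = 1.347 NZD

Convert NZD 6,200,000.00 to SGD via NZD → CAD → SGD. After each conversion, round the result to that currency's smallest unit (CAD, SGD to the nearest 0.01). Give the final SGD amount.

NZD 6,200,000.00 ÷ 1.347 = CAD 4,602,821.08
CAD 4,602,821.08 × 1.045 = SGD 4,809,948.03

SGD 4,809,948.03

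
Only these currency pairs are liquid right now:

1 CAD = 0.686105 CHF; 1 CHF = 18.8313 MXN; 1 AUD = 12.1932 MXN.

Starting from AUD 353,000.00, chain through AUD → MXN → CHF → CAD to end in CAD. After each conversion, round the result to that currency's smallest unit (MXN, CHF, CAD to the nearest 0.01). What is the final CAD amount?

AUD 353,000.00 × 12.1932 = MXN 4,304,199.60
MXN 4,304,199.60 ÷ 18.8313 = CHF 228,566.25
CHF 228,566.25 ÷ 0.686105 = CAD 333,135.96

CAD 333,135.96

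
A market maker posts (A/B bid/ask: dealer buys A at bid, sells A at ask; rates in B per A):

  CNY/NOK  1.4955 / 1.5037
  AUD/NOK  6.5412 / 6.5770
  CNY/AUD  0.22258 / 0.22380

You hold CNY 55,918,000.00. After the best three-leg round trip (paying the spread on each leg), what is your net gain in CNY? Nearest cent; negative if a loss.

Net profit: CNY 895,314.01

Best loop CNY → NOK → AUD → CNY:
CNY 55,918,000.00 × 1.4955 (sell CNY at bid) = NOK 83,625,369.00
NOK 83,625,369.00 ÷ 6.5770 (buy AUD at ask) = AUD 12,714,819.67
AUD 12,714,819.67 ÷ 0.22380 (buy CNY at ask) = CNY 56,813,314.01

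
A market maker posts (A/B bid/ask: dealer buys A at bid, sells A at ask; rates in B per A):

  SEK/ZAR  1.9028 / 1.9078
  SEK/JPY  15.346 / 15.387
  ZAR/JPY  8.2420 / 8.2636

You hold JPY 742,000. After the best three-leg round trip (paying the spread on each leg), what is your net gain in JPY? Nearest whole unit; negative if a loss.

Net profit: JPY 14,268

Best loop JPY → SEK → ZAR → JPY:
JPY 742,000 ÷ 15.387 (buy SEK at ask) = SEK 48,222.53
SEK 48,222.53 × 1.9028 (sell SEK at bid) = ZAR 91,757.82
ZAR 91,757.82 × 8.2420 (sell ZAR at bid) = JPY 756,268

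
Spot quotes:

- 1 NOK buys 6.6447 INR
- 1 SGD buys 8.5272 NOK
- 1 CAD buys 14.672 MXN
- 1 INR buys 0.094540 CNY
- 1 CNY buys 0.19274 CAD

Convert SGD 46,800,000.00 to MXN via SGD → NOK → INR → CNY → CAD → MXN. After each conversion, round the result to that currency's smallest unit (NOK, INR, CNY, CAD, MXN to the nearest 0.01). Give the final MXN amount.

MXN 708,931,789.31

SGD 46,800,000.00 × 8.5272 = NOK 399,072,960.00
NOK 399,072,960.00 × 6.6447 = INR 2,651,720,097.31
INR 2,651,720,097.31 × 0.094540 = CNY 250,693,618.00
CNY 250,693,618.00 × 0.19274 = CAD 48,318,687.93
CAD 48,318,687.93 × 14.672 = MXN 708,931,789.31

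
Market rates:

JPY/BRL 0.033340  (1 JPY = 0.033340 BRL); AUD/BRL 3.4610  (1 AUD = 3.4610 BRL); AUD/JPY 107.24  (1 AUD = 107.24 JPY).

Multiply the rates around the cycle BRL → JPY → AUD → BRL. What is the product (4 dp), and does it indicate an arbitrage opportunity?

Around BRL → JPY → AUD → BRL: 1 ÷ 0.033340 ÷ 107.24 × 3.4610 = 0.968009
Product < 1; profitable direction is BRL → AUD → JPY → BRL.

0.9680 (arbitrage exists)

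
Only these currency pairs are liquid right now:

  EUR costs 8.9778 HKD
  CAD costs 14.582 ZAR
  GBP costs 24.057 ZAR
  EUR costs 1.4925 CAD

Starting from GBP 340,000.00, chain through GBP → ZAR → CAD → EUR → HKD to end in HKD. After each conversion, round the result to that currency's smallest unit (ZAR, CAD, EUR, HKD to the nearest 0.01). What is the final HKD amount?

HKD 3,374,107.27

GBP 340,000.00 × 24.057 = ZAR 8,179,380.00
ZAR 8,179,380.00 ÷ 14.582 = CAD 560,923.06
CAD 560,923.06 ÷ 1.4925 = EUR 375,827.85
EUR 375,827.85 × 8.9778 = HKD 3,374,107.27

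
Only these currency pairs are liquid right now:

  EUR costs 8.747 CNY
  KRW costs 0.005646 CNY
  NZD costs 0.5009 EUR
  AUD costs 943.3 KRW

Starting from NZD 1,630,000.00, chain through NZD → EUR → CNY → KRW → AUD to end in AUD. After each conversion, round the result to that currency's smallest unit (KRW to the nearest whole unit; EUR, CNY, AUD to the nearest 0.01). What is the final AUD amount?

NZD 1,630,000.00 × 0.5009 = EUR 816,467.00
EUR 816,467.00 × 8.747 = CNY 7,141,636.85
CNY 7,141,636.85 ÷ 0.005646 = KRW 1,264,902,028
KRW 1,264,902,028 ÷ 943.3 = AUD 1,340,932.92

AUD 1,340,932.92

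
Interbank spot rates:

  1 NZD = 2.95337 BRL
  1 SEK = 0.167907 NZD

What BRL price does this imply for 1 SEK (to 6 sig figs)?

1 SEK × 0.167907 = 0.167907 NZD
0.167907 NZD × 2.95337 = 0.495891 BRL

SEK/BRL = 0.495891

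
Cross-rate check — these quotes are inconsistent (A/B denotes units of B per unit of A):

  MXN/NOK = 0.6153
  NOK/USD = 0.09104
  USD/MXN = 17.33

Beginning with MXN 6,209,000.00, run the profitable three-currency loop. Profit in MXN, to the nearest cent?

Profit: MXN 186,933.40

Profitable loop is MXN → USD → NOK → MXN:
MXN 6,209,000.00 ÷ 17.33 = USD 358,280.44
USD 358,280.44 ÷ 0.09104 = NOK 3,935,417.82
NOK 3,935,417.82 ÷ 0.6153 = MXN 6,395,933.40
Profit = MXN 6,395,933.40 − MXN 6,209,000.00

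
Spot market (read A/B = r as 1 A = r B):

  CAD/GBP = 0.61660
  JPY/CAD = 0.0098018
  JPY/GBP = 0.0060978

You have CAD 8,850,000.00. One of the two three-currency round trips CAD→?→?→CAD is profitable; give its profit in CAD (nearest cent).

Profit: CAD 79,087.72

Profitable loop is CAD → JPY → GBP → CAD:
CAD 8,850,000.00 ÷ 0.0098018 = JPY 902,895,387
JPY 902,895,387 × 0.0060978 = GBP 5,505,675.49
GBP 5,505,675.49 ÷ 0.61660 = CAD 8,929,087.72
Profit = CAD 8,929,087.72 − CAD 8,850,000.00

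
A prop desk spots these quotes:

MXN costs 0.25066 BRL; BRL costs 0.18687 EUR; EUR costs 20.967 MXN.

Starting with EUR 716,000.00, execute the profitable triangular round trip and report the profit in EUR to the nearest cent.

Profit: EUR 13,041.26

Profitable loop is EUR → BRL → MXN → EUR:
EUR 716,000.00 ÷ 0.18687 = BRL 3,831,540.64
BRL 3,831,540.64 ÷ 0.25066 = MXN 15,285,808.04
MXN 15,285,808.04 ÷ 20.967 = EUR 729,041.26
Profit = EUR 729,041.26 − EUR 716,000.00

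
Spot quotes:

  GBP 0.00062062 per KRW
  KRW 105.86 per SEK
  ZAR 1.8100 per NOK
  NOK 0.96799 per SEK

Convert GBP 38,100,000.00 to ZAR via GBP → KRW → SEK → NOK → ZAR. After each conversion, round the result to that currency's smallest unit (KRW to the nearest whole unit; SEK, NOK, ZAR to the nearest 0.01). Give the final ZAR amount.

ZAR 1,016,053,940.97

GBP 38,100,000.00 ÷ 0.00062062 = KRW 61,390,222,681
KRW 61,390,222,681 ÷ 105.86 = SEK 579,918,974.88
SEK 579,918,974.88 × 0.96799 = NOK 561,355,768.49
NOK 561,355,768.49 × 1.8100 = ZAR 1,016,053,940.97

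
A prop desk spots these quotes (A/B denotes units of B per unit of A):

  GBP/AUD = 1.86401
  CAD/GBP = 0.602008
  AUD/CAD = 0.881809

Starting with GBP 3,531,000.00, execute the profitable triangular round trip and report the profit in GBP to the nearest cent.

Profitable loop is GBP → CAD → AUD → GBP:
GBP 3,531,000.00 ÷ 0.602008 = CAD 5,865,370.56
CAD 5,865,370.56 ÷ 0.881809 = AUD 6,651,520.41
AUD 6,651,520.41 ÷ 1.86401 = GBP 3,568,393.09
Profit = GBP 3,568,393.09 − GBP 3,531,000.00

Profit: GBP 37,393.09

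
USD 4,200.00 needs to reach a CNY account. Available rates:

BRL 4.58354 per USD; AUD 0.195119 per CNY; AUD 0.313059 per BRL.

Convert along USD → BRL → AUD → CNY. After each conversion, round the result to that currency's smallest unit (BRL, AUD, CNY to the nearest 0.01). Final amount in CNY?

CNY 30,887.10

USD 4,200.00 × 4.58354 = BRL 19,250.87
BRL 19,250.87 × 0.313059 = AUD 6,026.66
AUD 6,026.66 ÷ 0.195119 = CNY 30,887.10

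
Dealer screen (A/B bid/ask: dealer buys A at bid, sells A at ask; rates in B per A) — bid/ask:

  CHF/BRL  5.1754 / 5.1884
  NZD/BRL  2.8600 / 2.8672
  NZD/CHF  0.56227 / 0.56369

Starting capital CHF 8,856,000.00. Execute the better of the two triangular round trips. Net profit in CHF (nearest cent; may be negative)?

Net profit: CHF 132,111.55

Best loop CHF → BRL → NZD → CHF:
CHF 8,856,000.00 × 5.1754 (sell CHF at bid) = BRL 45,833,342.40
BRL 45,833,342.40 ÷ 2.8672 (buy NZD at ask) = NZD 15,985,401.23
NZD 15,985,401.23 × 0.56227 (sell NZD at bid) = CHF 8,988,111.55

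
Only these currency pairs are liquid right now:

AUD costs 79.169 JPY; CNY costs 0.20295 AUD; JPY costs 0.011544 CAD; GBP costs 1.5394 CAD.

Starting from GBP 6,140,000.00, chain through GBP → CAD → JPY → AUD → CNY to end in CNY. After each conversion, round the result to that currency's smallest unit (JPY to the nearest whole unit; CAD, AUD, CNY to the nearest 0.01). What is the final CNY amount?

GBP 6,140,000.00 × 1.5394 = CAD 9,451,916.00
CAD 9,451,916.00 ÷ 0.011544 = JPY 818,773,042
JPY 818,773,042 ÷ 79.169 = AUD 10,342,091.50
AUD 10,342,091.50 ÷ 0.20295 = CNY 50,958,814.98

CNY 50,958,814.98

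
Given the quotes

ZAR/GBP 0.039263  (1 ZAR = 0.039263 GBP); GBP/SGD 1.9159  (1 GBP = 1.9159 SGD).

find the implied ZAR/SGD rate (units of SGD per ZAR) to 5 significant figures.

1 ZAR × 0.039263 = 0.039263 GBP
0.039263 GBP × 1.9159 = 0.075224 SGD

ZAR/SGD = 0.075224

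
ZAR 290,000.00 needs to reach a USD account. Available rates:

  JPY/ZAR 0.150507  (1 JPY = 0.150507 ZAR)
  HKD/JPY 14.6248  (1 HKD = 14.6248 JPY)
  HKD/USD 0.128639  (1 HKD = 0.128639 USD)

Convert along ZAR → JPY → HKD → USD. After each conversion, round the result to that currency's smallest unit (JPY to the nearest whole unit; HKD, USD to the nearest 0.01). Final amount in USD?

USD 16,948.22

ZAR 290,000.00 ÷ 0.150507 = JPY 1,926,821
JPY 1,926,821 ÷ 14.6248 = HKD 131,750.25
HKD 131,750.25 × 0.128639 = USD 16,948.22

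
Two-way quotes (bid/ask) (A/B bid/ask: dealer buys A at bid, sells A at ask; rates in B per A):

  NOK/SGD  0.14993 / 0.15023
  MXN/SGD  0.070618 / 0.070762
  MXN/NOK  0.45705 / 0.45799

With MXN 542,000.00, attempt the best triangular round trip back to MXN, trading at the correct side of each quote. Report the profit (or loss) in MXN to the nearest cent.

Best loop MXN → SGD → NOK → MXN:
MXN 542,000.00 × 0.070618 (sell MXN at bid) = SGD 38,274.96
SGD 38,274.96 ÷ 0.15023 (buy NOK at ask) = NOK 254,775.72
NOK 254,775.72 ÷ 0.45799 (buy MXN at ask) = MXN 556,291.00

Net profit: MXN 14,291.00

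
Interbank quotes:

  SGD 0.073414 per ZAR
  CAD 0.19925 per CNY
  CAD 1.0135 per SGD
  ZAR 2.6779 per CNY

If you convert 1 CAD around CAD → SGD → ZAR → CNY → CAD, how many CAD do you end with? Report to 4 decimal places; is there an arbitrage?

Around CAD → SGD → ZAR → CNY → CAD: 1 ÷ 1.0135 ÷ 0.073414 ÷ 2.6779 × 0.19925 = 1.000003
Product ≈ 1 (deviation 0.000%, within rounding noise).

1.0000 (no arbitrage)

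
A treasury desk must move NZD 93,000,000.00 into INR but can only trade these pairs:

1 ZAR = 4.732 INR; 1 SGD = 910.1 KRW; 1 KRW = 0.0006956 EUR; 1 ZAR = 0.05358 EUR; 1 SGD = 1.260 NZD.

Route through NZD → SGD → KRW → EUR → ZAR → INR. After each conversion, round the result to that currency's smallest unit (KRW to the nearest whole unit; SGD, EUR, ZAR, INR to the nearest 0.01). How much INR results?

INR 4,126,702,088.54

NZD 93,000,000.00 ÷ 1.260 = SGD 73,809,523.81
SGD 73,809,523.81 × 910.1 = KRW 67,174,047,619
KRW 67,174,047,619 × 0.0006956 = EUR 46,726,267.52
EUR 46,726,267.52 ÷ 0.05358 = ZAR 872,084,126.91
ZAR 872,084,126.91 × 4.732 = INR 4,126,702,088.54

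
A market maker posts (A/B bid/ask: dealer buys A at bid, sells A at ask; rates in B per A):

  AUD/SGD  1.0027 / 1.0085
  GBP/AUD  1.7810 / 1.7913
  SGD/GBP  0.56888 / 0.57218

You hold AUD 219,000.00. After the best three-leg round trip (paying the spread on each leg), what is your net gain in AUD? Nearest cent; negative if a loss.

Best loop AUD → SGD → GBP → AUD:
AUD 219,000.00 × 1.0027 (sell AUD at bid) = SGD 219,591.30
SGD 219,591.30 × 0.56888 (sell SGD at bid) = GBP 124,921.10
GBP 124,921.10 × 1.7810 (sell GBP at bid) = AUD 222,484.48

Net profit: AUD 3,484.48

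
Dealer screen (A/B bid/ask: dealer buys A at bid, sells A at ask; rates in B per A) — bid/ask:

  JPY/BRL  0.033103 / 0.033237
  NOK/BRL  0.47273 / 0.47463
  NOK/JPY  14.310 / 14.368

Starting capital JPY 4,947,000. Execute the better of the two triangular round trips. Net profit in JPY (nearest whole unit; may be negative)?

Net result: JPY -9,652 (no profitable arbitrage after spreads)

Best loop JPY → BRL → NOK → JPY:
JPY 4,947,000 × 0.033103 (sell JPY at bid) = BRL 163,760.54
BRL 163,760.54 ÷ 0.47463 (buy NOK at ask) = NOK 345,027.79
NOK 345,027.79 × 14.310 (sell NOK at bid) = JPY 4,937,348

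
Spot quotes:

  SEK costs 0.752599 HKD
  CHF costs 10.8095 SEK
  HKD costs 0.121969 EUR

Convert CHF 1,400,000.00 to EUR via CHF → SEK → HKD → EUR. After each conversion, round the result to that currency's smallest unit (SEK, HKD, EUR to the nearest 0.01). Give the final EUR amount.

EUR 1,389,142.32

CHF 1,400,000.00 × 10.8095 = SEK 15,133,300.00
SEK 15,133,300.00 × 0.752599 = HKD 11,389,306.45
HKD 11,389,306.45 × 0.121969 = EUR 1,389,142.32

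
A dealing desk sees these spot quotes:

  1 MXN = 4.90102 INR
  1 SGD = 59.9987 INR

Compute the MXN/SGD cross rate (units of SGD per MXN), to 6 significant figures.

MXN/SGD = 0.0816854

1 MXN × 4.90102 = 4.90102 INR
4.90102 INR ÷ 59.9987 = 0.0816854 SGD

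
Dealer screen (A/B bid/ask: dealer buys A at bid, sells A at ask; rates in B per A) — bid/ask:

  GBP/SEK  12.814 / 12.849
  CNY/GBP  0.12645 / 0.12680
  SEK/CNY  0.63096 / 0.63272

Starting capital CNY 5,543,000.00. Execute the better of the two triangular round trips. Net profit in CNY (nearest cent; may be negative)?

Net profit: CNY 123,961.47

Best loop CNY → GBP → SEK → CNY:
CNY 5,543,000.00 × 0.12645 (sell CNY at bid) = GBP 700,912.35
GBP 700,912.35 × 12.814 (sell GBP at bid) = SEK 8,981,490.85
SEK 8,981,490.85 × 0.63096 (sell SEK at bid) = CNY 5,666,961.47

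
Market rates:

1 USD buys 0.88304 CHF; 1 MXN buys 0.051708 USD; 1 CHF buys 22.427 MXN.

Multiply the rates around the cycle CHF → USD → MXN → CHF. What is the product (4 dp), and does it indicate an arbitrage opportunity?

Around CHF → USD → MXN → CHF: 1 ÷ 0.88304 ÷ 0.051708 ÷ 22.427 = 0.976541
Product < 1; profitable direction is CHF → MXN → USD → CHF.

0.9765 (arbitrage exists)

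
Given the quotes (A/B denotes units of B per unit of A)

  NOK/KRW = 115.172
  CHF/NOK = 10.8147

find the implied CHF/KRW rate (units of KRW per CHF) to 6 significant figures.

1 CHF × 10.8147 = 10.8147 NOK
10.8147 NOK × 115.172 = 1245.55 KRW

CHF/KRW = 1245.55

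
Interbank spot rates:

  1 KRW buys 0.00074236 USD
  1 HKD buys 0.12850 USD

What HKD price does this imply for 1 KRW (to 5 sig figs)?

1 KRW × 0.00074236 = 0.00074236 USD
0.00074236 USD ÷ 0.12850 = 0.00577712 HKD

KRW/HKD = 0.0057771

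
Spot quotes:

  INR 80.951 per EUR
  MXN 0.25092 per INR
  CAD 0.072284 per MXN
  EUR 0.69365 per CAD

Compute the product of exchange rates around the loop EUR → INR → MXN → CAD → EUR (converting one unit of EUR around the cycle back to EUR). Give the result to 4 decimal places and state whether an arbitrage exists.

Around EUR → INR → MXN → CAD → EUR: 1 × 80.951 × 0.25092 × 0.072284 × 0.69365 = 1.018451
Product > 1; profitable direction is EUR → INR → MXN → CAD → EUR.

1.0185 (arbitrage exists)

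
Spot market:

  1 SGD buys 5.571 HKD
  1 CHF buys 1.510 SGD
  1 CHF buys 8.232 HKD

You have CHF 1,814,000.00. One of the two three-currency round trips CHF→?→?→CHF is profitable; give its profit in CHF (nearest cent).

Profitable loop is CHF → SGD → HKD → CHF:
CHF 1,814,000.00 × 1.510 = SGD 2,739,140.00
SGD 2,739,140.00 × 5.571 = HKD 15,259,748.94
HKD 15,259,748.94 ÷ 8.232 = CHF 1,853,711.00
Profit = CHF 1,853,711.00 − CHF 1,814,000.00

Profit: CHF 39,711.00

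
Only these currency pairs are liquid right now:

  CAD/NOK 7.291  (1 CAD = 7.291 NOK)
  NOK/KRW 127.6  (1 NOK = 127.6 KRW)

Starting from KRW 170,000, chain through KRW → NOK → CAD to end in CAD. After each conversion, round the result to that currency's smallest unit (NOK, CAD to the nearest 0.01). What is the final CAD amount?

KRW 170,000 ÷ 127.6 = NOK 1,332.29
NOK 1,332.29 ÷ 7.291 = CAD 182.73

CAD 182.73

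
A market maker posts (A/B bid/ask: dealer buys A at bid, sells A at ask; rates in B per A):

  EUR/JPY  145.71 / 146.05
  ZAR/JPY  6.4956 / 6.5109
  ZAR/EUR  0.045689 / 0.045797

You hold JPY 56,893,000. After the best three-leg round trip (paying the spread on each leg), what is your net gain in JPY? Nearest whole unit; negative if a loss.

Net profit: JPY 1,279,646

Best loop JPY → ZAR → EUR → JPY:
JPY 56,893,000 ÷ 6.5109 (buy ZAR at ask) = ZAR 8,738,116.08
ZAR 8,738,116.08 × 0.045689 (sell ZAR at bid) = EUR 399,235.79
EUR 399,235.79 × 145.71 (sell EUR at bid) = JPY 58,172,646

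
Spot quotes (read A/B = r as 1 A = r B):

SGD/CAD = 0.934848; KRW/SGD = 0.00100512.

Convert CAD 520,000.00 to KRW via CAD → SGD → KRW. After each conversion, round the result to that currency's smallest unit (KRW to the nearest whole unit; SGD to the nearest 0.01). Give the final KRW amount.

CAD 520,000.00 ÷ 0.934848 = SGD 556,240.16
SGD 556,240.16 ÷ 0.00100512 = KRW 553,406,718

KRW 553,406,718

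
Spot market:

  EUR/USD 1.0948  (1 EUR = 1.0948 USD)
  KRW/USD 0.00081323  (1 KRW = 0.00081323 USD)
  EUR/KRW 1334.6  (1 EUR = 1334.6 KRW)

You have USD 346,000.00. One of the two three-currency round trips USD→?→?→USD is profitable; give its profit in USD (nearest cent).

Profit: USD 3,016.83

Profitable loop is USD → KRW → EUR → USD:
USD 346,000.00 ÷ 0.00081323 = KRW 425,463,891
KRW 425,463,891 ÷ 1334.6 = EUR 318,795.06
EUR 318,795.06 × 1.0948 = USD 349,016.83
Profit = USD 349,016.83 − USD 346,000.00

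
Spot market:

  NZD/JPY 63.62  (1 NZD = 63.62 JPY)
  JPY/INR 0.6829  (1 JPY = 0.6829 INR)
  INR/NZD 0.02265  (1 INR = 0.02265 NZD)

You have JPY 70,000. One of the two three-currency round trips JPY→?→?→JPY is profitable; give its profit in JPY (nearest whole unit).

Profitable loop is JPY → NZD → INR → JPY:
JPY 70,000 ÷ 63.62 = NZD 1,100.28
NZD 1,100.28 ÷ 0.02265 = INR 48,577.61
INR 48,577.61 ÷ 0.6829 = JPY 71,134
Profit = JPY 71,134 − JPY 70,000

Profit: JPY 1,134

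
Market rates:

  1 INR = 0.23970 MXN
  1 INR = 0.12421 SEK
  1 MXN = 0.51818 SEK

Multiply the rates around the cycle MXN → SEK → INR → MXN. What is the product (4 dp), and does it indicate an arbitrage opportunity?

1.0000 (no arbitrage)

Around MXN → SEK → INR → MXN: 1 × 0.51818 ÷ 0.12421 × 0.23970 = 0.999982
Product ≈ 1 (deviation 0.002%, within rounding noise).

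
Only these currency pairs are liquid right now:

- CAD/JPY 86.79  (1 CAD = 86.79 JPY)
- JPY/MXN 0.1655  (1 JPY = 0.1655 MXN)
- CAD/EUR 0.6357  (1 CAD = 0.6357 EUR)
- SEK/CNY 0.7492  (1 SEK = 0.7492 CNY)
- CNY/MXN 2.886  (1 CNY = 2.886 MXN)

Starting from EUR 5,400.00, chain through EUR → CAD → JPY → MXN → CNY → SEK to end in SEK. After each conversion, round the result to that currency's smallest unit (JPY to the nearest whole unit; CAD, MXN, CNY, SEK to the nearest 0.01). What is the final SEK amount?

SEK 56,430.66

EUR 5,400.00 ÷ 0.6357 = CAD 8,494.57
CAD 8,494.57 × 86.79 = JPY 737,244
JPY 737,244 × 0.1655 = MXN 122,013.88
MXN 122,013.88 ÷ 2.886 = CNY 42,277.85
CNY 42,277.85 ÷ 0.7492 = SEK 56,430.66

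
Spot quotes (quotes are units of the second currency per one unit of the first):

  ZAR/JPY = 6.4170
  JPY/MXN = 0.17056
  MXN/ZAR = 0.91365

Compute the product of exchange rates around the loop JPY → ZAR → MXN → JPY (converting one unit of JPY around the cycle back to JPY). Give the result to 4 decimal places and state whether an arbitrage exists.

1.0000 (no arbitrage)

Around JPY → ZAR → MXN → JPY: 1 ÷ 6.4170 ÷ 0.91365 ÷ 0.17056 = 1.000025
Product ≈ 1 (deviation 0.003%, within rounding noise).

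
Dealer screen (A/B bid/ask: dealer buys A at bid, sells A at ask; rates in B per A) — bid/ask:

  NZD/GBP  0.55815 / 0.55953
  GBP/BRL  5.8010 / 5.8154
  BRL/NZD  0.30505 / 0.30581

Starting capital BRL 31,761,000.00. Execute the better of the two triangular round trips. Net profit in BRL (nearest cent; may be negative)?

Best loop BRL → GBP → NZD → BRL:
BRL 31,761,000.00 ÷ 5.8154 (buy GBP at ask) = GBP 5,461,533.17
GBP 5,461,533.17 ÷ 0.55953 (buy NZD at ask) = NZD 9,760,930.01
NZD 9,760,930.01 ÷ 0.30581 (buy BRL at ask) = BRL 31,918,282.64

Net profit: BRL 157,282.64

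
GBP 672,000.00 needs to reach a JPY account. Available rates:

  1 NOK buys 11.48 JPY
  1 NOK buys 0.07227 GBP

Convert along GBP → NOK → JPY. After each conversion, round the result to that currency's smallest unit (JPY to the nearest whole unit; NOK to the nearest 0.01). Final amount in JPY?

JPY 106,746,368

GBP 672,000.00 ÷ 0.07227 = NOK 9,298,464.09
NOK 9,298,464.09 × 11.48 = JPY 106,746,368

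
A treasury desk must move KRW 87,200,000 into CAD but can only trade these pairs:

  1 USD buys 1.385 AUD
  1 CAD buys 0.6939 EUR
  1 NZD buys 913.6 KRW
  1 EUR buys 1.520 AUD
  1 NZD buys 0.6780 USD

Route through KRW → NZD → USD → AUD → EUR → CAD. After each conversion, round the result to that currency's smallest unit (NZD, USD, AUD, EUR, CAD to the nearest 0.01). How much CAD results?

KRW 87,200,000 ÷ 913.6 = NZD 95,446.58
NZD 95,446.58 × 0.6780 = USD 64,712.78
USD 64,712.78 × 1.385 = AUD 89,627.20
AUD 89,627.20 ÷ 1.520 = EUR 58,965.26
EUR 58,965.26 ÷ 0.6939 = CAD 84,976.60

CAD 84,976.60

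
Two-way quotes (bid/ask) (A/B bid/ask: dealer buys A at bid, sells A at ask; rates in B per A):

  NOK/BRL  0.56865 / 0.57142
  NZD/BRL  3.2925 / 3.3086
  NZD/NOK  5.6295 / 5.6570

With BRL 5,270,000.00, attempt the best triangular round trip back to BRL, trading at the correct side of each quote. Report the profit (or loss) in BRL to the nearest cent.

Net profit: BRL 97,780.93

Best loop BRL → NOK → NZD → BRL:
BRL 5,270,000.00 ÷ 0.57142 (buy NOK at ask) = NOK 9,222,638.34
NOK 9,222,638.34 ÷ 5.6570 (buy NZD at ask) = NZD 1,630,305.52
NZD 1,630,305.52 × 3.2925 (sell NZD at bid) = BRL 5,367,780.93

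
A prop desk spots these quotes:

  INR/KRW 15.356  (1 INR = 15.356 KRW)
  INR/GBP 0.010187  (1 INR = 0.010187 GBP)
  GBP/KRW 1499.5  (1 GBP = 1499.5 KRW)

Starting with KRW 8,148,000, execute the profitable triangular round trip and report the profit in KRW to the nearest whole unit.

Profitable loop is KRW → GBP → INR → KRW:
KRW 8,148,000 ÷ 1499.5 = GBP 5,433.81
GBP 5,433.81 ÷ 0.010187 = INR 533,406.43
INR 533,406.43 × 15.356 = KRW 8,190,989
Profit = KRW 8,190,989 − KRW 8,148,000

Profit: KRW 42,989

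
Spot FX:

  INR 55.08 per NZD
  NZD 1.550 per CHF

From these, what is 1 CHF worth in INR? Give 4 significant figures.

CHF/INR = 85.37

1 CHF × 1.550 = 1.55 NZD
1.55 NZD × 55.08 = 85.374 INR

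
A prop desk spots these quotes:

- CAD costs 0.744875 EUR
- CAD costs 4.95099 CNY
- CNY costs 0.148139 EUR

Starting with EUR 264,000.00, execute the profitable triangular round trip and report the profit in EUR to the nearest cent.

Profit: EUR 4,117.94

Profitable loop is EUR → CNY → CAD → EUR:
EUR 264,000.00 ÷ 0.148139 = CNY 1,782,110.05
CNY 1,782,110.05 ÷ 4.95099 = CAD 359,950.24
CAD 359,950.24 × 0.744875 = EUR 268,117.94
Profit = EUR 268,117.94 − EUR 264,000.00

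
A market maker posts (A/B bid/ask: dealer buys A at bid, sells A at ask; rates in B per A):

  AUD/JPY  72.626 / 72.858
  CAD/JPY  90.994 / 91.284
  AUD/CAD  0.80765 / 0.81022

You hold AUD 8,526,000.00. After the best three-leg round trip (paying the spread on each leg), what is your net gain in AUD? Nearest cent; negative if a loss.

Net profit: AUD 74,110.61

Best loop AUD → CAD → JPY → AUD:
AUD 8,526,000.00 × 0.80765 (sell AUD at bid) = CAD 6,886,023.90
CAD 6,886,023.90 × 90.994 (sell CAD at bid) = JPY 626,586,859
JPY 626,586,859 ÷ 72.858 (buy AUD at ask) = AUD 8,600,110.61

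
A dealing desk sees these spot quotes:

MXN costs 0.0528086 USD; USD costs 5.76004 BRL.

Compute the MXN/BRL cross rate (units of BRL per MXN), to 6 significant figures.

MXN/BRL = 0.304180

1 MXN × 0.0528086 = 0.0528086 USD
0.0528086 USD × 5.76004 = 0.30418 BRL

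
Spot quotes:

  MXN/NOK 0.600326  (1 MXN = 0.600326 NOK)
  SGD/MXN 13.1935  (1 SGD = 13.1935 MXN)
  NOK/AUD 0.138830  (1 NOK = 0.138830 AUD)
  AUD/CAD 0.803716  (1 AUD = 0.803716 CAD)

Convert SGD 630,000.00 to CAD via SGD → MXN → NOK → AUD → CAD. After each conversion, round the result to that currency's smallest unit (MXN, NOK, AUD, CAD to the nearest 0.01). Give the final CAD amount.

SGD 630,000.00 × 13.1935 = MXN 8,311,905.00
MXN 8,311,905.00 × 0.600326 = NOK 4,989,852.68
NOK 4,989,852.68 × 0.138830 = AUD 692,741.25
AUD 692,741.25 × 0.803716 = CAD 556,767.23

CAD 556,767.23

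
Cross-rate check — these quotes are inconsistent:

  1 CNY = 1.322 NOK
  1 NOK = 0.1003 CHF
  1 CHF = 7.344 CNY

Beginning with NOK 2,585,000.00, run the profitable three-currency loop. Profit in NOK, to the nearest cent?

Profit: NOK 69,578.00

Profitable loop is NOK → CNY → CHF → NOK:
NOK 2,585,000.00 ÷ 1.322 = CNY 1,955,370.65
CNY 1,955,370.65 ÷ 7.344 = CHF 266,254.17
CHF 266,254.17 ÷ 0.1003 = NOK 2,654,578.00
Profit = NOK 2,654,578.00 − NOK 2,585,000.00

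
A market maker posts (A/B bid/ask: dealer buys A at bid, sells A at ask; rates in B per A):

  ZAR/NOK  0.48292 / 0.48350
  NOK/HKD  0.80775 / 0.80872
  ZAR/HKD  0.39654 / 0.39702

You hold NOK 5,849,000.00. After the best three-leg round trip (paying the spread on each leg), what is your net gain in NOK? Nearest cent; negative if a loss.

Best loop NOK → ZAR → HKD → NOK:
NOK 5,849,000.00 ÷ 0.48350 (buy ZAR at ask) = ZAR 12,097,207.86
ZAR 12,097,207.86 × 0.39654 (sell ZAR at bid) = HKD 4,797,026.80
HKD 4,797,026.80 ÷ 0.80872 (buy NOK at ask) = NOK 5,931,628.75

Net profit: NOK 82,628.75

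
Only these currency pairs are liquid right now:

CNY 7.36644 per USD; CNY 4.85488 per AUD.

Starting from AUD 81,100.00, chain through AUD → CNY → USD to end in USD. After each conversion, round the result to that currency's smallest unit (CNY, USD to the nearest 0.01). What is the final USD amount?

USD 53,449.26

AUD 81,100.00 × 4.85488 = CNY 393,730.77
CNY 393,730.77 ÷ 7.36644 = USD 53,449.26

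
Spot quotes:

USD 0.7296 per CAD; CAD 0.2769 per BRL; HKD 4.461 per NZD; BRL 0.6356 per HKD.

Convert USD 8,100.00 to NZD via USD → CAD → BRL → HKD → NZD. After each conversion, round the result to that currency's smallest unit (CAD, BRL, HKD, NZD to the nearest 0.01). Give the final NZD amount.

USD 8,100.00 ÷ 0.7296 = CAD 11,101.97
CAD 11,101.97 ÷ 0.2769 = BRL 40,093.79
BRL 40,093.79 ÷ 0.6356 = HKD 63,080.22
HKD 63,080.22 ÷ 4.461 = NZD 14,140.38

NZD 14,140.38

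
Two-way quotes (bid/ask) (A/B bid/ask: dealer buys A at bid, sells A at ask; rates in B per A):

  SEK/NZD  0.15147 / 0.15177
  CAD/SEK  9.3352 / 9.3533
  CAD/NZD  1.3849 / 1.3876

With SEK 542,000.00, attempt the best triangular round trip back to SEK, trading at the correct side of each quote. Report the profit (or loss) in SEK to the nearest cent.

Net profit: SEK 10,312.98

Best loop SEK → NZD → CAD → SEK:
SEK 542,000.00 × 0.15147 (sell SEK at bid) = NZD 82,096.74
NZD 82,096.74 ÷ 1.3876 (buy CAD at ask) = CAD 59,164.56
CAD 59,164.56 × 9.3352 (sell CAD at bid) = SEK 552,312.98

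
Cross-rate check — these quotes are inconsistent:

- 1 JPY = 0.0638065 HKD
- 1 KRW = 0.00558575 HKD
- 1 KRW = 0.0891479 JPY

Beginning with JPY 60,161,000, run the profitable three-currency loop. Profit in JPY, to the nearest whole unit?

Profitable loop is JPY → HKD → KRW → JPY:
JPY 60,161,000 × 0.0638065 = HKD 3,838,662.85
HKD 3,838,662.85 ÷ 0.00558575 = KRW 687,224,249
KRW 687,224,249 × 0.0891479 = JPY 61,264,599
Profit = JPY 61,264,599 − JPY 60,161,000

Profit: JPY 1,103,599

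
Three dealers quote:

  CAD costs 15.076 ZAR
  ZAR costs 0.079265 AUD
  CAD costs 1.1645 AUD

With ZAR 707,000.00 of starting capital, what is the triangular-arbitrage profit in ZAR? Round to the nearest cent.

Profitable loop is ZAR → AUD → CAD → ZAR:
ZAR 707,000.00 × 0.079265 = AUD 56,040.36
AUD 56,040.36 ÷ 1.1645 = CAD 48,123.96
CAD 48,123.96 × 15.076 = ZAR 725,516.87
Profit = ZAR 725,516.87 − ZAR 707,000.00

Profit: ZAR 18,516.87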